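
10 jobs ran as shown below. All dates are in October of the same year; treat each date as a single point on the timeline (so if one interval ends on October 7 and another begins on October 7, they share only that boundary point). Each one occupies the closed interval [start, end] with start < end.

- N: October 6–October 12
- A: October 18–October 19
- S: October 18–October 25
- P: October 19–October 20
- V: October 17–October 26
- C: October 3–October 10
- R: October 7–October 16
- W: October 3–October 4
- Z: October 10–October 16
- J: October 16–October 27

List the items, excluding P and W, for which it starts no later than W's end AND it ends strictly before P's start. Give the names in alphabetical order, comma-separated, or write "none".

Conditions: its start is no later than W's end (X.start <= October 4) AND its end is strictly before P's start (X.end < October 19).
A: start October 18 <= October 4? ✗; end October 19 < October 19? ✗ → no.
C: start October 3 <= October 4? ✓; end October 10 < October 19? ✓ → yes.
J: start October 16 <= October 4? ✗; end October 27 < October 19? ✗ → no.
N: start October 6 <= October 4? ✗; end October 12 < October 19? ✓ → no.
R: start October 7 <= October 4? ✗; end October 16 < October 19? ✓ → no.
S: start October 18 <= October 4? ✗; end October 25 < October 19? ✗ → no.
V: start October 17 <= October 4? ✗; end October 26 < October 19? ✗ → no.
Z: start October 10 <= October 4? ✗; end October 16 < October 19? ✓ → no.
Result: C.

C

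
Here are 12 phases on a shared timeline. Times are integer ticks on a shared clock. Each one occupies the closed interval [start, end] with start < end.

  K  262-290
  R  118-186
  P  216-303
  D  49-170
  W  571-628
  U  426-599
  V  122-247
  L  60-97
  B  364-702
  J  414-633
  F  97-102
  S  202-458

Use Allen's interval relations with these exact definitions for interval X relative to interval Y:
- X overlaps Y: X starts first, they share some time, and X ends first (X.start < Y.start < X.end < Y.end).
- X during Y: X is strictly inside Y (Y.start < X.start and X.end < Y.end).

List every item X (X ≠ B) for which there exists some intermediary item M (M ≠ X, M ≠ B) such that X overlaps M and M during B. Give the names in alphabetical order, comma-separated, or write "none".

S, U

Target B = [364, 702].
Intermediaries M with M during B: J, U, W.
Via J — items with X overlaps J: S.
Via U — items with X overlaps U: S.
Via W — items with X overlaps W: U.
Union: S, U.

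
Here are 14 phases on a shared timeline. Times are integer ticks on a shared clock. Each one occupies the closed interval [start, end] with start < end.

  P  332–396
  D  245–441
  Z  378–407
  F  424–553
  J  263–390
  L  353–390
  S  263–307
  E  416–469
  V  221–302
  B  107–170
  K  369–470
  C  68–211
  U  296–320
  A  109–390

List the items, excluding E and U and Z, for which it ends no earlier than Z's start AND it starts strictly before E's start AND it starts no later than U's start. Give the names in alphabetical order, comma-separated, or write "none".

Conditions: its end is no earlier than Z's start (X.end >= 378) AND its start is strictly before E's start (X.start < 416) AND its start is no later than U's start (X.start <= 296).
A: end 390 >= 378? ✓; start 109 < 416? ✓; start 109 <= 296? ✓ → yes.
B: end 170 >= 378? ✗; start 107 < 416? ✓; start 107 <= 296? ✓ → no.
C: end 211 >= 378? ✗; start 68 < 416? ✓; start 68 <= 296? ✓ → no.
D: end 441 >= 378? ✓; start 245 < 416? ✓; start 245 <= 296? ✓ → yes.
F: end 553 >= 378? ✓; start 424 < 416? ✗; start 424 <= 296? ✗ → no.
J: end 390 >= 378? ✓; start 263 < 416? ✓; start 263 <= 296? ✓ → yes.
K: end 470 >= 378? ✓; start 369 < 416? ✓; start 369 <= 296? ✗ → no.
L: end 390 >= 378? ✓; start 353 < 416? ✓; start 353 <= 296? ✗ → no.
P: end 396 >= 378? ✓; start 332 < 416? ✓; start 332 <= 296? ✗ → no.
S: end 307 >= 378? ✗; start 263 < 416? ✓; start 263 <= 296? ✓ → no.
V: end 302 >= 378? ✗; start 221 < 416? ✓; start 221 <= 296? ✓ → no.
Result: A, D, J.

A, D, J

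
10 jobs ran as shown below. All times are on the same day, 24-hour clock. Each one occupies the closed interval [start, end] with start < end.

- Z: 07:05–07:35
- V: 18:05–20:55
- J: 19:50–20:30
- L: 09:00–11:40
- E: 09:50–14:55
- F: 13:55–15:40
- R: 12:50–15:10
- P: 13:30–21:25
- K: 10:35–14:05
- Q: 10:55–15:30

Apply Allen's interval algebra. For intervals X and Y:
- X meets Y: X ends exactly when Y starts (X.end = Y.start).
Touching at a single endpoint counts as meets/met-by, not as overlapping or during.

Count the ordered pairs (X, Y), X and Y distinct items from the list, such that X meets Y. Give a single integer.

Checking all 90 ordered pairs for relation 'meets'; matching pairs in alphabetical order:
No pair satisfies it.
Count: 0.

0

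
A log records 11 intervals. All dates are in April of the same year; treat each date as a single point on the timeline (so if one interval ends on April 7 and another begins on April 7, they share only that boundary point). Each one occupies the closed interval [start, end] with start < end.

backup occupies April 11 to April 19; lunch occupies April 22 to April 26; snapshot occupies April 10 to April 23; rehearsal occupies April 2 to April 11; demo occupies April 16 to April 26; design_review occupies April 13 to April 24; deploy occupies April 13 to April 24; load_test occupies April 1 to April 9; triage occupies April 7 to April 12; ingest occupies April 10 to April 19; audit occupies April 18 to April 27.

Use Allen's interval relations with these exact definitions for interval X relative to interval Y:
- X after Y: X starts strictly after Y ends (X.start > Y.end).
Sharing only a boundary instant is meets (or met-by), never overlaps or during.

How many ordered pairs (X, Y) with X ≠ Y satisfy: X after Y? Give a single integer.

20

Checking all 110 ordered pairs for relation 'after'; matching pairs in alphabetical order:
(audit, load_test): audit after load_test ✓
(audit, rehearsal): audit after rehearsal ✓
(audit, triage): audit after triage ✓
(backup, load_test): backup after load_test ✓
(demo, load_test): demo after load_test ✓
(demo, rehearsal): demo after rehearsal ✓
(demo, triage): demo after triage ✓
(deploy, load_test): deploy after load_test ✓
(deploy, rehearsal): deploy after rehearsal ✓
(deploy, triage): deploy after triage ✓
(design_review, load_test): design_review after load_test ✓
(design_review, rehearsal): design_review after rehearsal ✓
(design_review, triage): design_review after triage ✓
(ingest, load_test): ingest after load_test ✓
(lunch, backup): lunch after backup ✓
(lunch, ingest): lunch after ingest ✓
(lunch, load_test): lunch after load_test ✓
(lunch, rehearsal): lunch after rehearsal ✓
(lunch, triage): lunch after triage ✓
(snapshot, load_test): snapshot after load_test ✓
Count: 20.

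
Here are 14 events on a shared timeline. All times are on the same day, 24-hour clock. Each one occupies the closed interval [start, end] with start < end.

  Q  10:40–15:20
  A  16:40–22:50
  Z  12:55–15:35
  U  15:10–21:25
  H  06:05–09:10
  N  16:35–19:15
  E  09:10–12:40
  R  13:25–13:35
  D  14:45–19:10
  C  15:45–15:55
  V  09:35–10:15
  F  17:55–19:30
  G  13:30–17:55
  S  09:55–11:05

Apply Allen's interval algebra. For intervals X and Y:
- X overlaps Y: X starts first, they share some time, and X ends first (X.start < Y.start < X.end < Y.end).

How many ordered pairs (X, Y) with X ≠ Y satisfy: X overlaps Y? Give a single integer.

22

Checking all 182 ordered pairs for relation 'overlaps'; matching pairs in alphabetical order:
(D, A): D overlaps A ✓
(D, F): D overlaps F ✓
(D, N): D overlaps N ✓
(D, U): D overlaps U ✓
(E, Q): E overlaps Q ✓
(G, A): G overlaps A ✓
(G, D): G overlaps D ✓
(G, N): G overlaps N ✓
(G, U): G overlaps U ✓
(N, A): N overlaps A ✓
(N, F): N overlaps F ✓
(Q, D): Q overlaps D ✓
(Q, G): Q overlaps G ✓
(Q, U): Q overlaps U ✓
(Q, Z): Q overlaps Z ✓
(R, G): R overlaps G ✓
(S, Q): S overlaps Q ✓
(U, A): U overlaps A ✓
(V, S): V overlaps S ✓
(Z, D): Z overlaps D ✓
(Z, G): Z overlaps G ✓
(Z, U): Z overlaps U ✓
Count: 22.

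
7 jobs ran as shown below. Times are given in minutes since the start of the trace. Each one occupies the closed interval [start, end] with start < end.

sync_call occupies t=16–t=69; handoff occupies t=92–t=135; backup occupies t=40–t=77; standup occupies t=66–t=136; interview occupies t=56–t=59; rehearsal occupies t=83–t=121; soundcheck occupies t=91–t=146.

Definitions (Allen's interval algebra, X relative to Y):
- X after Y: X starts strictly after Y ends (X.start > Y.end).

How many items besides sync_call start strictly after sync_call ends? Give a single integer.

3

Target sync_call = [t=16, t=69].
backup [t=40, t=77] → overlapped-by → no.
handoff [t=92, t=135] → after → counts.
interview [t=56, t=59] → during → no.
rehearsal [t=83, t=121] → after → counts.
soundcheck [t=91, t=146] → after → counts.
standup [t=66, t=136] → overlapped-by → no.
Total: 3.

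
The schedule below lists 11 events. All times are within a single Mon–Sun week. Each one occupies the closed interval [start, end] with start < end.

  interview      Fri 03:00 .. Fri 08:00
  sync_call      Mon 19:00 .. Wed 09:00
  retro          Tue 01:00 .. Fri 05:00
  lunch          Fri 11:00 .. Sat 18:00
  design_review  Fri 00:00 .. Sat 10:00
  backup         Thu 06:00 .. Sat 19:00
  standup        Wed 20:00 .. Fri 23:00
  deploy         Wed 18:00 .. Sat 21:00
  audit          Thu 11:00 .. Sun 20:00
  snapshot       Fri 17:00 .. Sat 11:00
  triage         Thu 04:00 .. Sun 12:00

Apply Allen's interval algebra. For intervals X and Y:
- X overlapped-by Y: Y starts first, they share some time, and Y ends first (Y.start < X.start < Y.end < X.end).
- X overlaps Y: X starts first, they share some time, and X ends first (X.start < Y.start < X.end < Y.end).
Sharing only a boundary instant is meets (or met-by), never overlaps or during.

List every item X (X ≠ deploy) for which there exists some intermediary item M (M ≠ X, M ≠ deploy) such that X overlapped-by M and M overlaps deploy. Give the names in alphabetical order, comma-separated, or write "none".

audit, backup, design_review, interview, standup, triage

Target deploy = [Wed 18:00, Sat 21:00].
Intermediaries M with M overlaps deploy: retro.
Via retro — items with X overlapped-by retro: audit, backup, design_review, interview, standup, triage.
Union: audit, backup, design_review, interview, standup, triage.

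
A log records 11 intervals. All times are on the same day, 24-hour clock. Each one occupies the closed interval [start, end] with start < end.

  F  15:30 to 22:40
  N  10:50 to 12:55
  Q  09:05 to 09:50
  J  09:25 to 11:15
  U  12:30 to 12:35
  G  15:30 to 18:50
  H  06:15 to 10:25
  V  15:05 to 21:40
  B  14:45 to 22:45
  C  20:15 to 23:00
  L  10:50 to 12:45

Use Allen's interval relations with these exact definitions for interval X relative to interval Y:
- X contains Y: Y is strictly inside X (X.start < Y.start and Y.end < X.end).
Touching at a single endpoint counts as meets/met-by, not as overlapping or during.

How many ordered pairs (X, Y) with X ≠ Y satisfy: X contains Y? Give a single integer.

Checking all 110 ordered pairs for relation 'contains'; matching pairs in alphabetical order:
(B, F): B contains F ✓
(B, G): B contains G ✓
(B, V): B contains V ✓
(H, Q): H contains Q ✓
(L, U): L contains U ✓
(N, U): N contains U ✓
(V, G): V contains G ✓
Count: 7.

7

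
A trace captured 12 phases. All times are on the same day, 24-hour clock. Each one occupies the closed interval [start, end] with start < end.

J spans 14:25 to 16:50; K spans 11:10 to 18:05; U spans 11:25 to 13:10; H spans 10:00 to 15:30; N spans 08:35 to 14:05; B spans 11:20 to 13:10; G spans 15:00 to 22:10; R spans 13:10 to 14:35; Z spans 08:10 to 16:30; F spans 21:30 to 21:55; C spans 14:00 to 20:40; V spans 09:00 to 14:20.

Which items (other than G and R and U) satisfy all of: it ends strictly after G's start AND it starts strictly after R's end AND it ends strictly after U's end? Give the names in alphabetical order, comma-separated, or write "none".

Conditions: its end is strictly after G's start (X.end > 15:00) AND its start is strictly after R's end (X.start > 14:35) AND its end is strictly after U's end (X.end > 13:10).
B: end 13:10 > 15:00? ✗; start 11:20 > 14:35? ✗; end 13:10 > 13:10? ✗ → no.
C: end 20:40 > 15:00? ✓; start 14:00 > 14:35? ✗; end 20:40 > 13:10? ✓ → no.
F: end 21:55 > 15:00? ✓; start 21:30 > 14:35? ✓; end 21:55 > 13:10? ✓ → yes.
H: end 15:30 > 15:00? ✓; start 10:00 > 14:35? ✗; end 15:30 > 13:10? ✓ → no.
J: end 16:50 > 15:00? ✓; start 14:25 > 14:35? ✗; end 16:50 > 13:10? ✓ → no.
K: end 18:05 > 15:00? ✓; start 11:10 > 14:35? ✗; end 18:05 > 13:10? ✓ → no.
N: end 14:05 > 15:00? ✗; start 08:35 > 14:35? ✗; end 14:05 > 13:10? ✓ → no.
V: end 14:20 > 15:00? ✗; start 09:00 > 14:35? ✗; end 14:20 > 13:10? ✓ → no.
Z: end 16:30 > 15:00? ✓; start 08:10 > 14:35? ✗; end 16:30 > 13:10? ✓ → no.
Result: F.

F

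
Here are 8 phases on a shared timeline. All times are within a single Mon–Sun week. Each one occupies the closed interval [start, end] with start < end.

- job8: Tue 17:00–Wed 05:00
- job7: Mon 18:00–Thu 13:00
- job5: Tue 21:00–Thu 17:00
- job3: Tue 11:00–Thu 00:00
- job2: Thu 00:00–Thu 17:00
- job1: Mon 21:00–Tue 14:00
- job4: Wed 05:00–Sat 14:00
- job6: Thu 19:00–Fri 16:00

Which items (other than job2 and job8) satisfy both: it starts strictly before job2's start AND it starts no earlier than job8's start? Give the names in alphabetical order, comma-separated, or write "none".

job4, job5

Conditions: its start is strictly before job2's start (X.start < Thu 00:00) AND its start is no earlier than job8's start (X.start >= Tue 17:00).
job1: start Mon 21:00 < Thu 00:00? ✓; start Mon 21:00 >= Tue 17:00? ✗ → no.
job3: start Tue 11:00 < Thu 00:00? ✓; start Tue 11:00 >= Tue 17:00? ✗ → no.
job4: start Wed 05:00 < Thu 00:00? ✓; start Wed 05:00 >= Tue 17:00? ✓ → yes.
job5: start Tue 21:00 < Thu 00:00? ✓; start Tue 21:00 >= Tue 17:00? ✓ → yes.
job6: start Thu 19:00 < Thu 00:00? ✗; start Thu 19:00 >= Tue 17:00? ✓ → no.
job7: start Mon 18:00 < Thu 00:00? ✓; start Mon 18:00 >= Tue 17:00? ✗ → no.
Result: job4, job5.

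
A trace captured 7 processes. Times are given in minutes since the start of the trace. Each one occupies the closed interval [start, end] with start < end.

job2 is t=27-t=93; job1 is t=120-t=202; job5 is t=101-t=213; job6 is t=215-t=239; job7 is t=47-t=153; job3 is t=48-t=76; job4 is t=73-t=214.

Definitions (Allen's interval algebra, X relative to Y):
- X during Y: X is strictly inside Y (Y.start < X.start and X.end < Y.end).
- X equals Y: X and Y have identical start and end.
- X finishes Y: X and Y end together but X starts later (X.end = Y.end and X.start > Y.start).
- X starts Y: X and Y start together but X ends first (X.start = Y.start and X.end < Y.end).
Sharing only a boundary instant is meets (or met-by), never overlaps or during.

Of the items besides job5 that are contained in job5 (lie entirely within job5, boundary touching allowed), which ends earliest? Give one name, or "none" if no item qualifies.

Target job5 = [t=101, t=213].
job1 [t=120, t=202] → during → candidate.
job2 [t=27, t=93] → before → excluded.
job3 [t=48, t=76] → before → excluded.
job4 [t=73, t=214] → contains → excluded.
job6 [t=215, t=239] → after → excluded.
job7 [t=47, t=153] → overlaps → excluded.
Among candidates, earliest end is t=202 → job1.

job1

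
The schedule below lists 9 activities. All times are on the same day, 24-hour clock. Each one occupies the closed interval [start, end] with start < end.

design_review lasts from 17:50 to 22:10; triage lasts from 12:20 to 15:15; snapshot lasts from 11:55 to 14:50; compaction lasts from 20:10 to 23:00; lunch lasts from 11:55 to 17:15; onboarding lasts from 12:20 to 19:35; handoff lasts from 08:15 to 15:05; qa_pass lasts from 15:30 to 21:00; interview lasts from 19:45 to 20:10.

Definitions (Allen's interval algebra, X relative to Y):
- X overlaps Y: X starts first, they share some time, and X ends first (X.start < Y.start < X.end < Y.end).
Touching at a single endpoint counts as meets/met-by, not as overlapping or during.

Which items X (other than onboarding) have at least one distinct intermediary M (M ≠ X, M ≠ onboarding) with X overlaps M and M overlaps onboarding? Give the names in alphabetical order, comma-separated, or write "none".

handoff

Target onboarding = [12:20, 19:35].
Intermediaries M with M overlaps onboarding: handoff, lunch, snapshot.
Via handoff — items with X overlaps handoff: none.
Via lunch — items with X overlaps lunch: handoff.
Via snapshot — items with X overlaps snapshot: none.
Union: handoff.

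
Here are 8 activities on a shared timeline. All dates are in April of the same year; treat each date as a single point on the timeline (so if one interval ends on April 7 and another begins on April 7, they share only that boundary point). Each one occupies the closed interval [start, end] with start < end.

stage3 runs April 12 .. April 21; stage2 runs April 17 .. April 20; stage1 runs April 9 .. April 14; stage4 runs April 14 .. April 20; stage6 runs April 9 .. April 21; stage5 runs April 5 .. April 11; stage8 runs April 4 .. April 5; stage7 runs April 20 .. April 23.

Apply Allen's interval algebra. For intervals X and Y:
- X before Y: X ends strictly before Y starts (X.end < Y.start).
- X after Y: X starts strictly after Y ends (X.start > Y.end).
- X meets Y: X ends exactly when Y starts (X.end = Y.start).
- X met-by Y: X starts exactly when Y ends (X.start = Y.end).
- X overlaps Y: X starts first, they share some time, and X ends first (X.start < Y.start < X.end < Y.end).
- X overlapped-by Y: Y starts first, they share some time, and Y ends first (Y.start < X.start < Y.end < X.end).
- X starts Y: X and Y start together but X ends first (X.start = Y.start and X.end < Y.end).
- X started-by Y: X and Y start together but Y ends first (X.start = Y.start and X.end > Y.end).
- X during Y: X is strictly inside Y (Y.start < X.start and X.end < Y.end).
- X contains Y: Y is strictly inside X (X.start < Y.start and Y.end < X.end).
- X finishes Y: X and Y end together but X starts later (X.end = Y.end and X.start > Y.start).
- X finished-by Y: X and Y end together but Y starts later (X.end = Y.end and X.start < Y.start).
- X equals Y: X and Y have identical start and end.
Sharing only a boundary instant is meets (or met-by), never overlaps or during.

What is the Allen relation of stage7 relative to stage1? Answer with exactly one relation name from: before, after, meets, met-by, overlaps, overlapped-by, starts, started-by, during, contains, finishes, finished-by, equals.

after

stage7 = [April 20, April 23]; stage1 = [April 9, April 14].
Compare endpoints: stage7.start > stage1.start, stage7.start > stage1.end, stage7.end > stage1.start, stage7.end > stage1.end.
That pattern is 'after'.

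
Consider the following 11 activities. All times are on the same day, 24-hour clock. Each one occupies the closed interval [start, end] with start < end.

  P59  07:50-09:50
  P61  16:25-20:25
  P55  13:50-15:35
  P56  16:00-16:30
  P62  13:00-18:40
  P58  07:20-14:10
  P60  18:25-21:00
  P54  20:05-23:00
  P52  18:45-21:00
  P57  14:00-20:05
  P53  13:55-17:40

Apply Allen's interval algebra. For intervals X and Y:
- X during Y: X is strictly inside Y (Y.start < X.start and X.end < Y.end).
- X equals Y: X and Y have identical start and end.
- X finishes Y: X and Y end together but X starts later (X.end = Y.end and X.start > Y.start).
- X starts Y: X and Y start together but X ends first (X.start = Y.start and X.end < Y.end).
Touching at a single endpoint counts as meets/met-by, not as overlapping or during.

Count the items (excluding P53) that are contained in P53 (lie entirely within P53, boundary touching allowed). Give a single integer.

Target P53 = [13:55, 17:40].
P52 [18:45, 21:00] → after → no.
P54 [20:05, 23:00] → after → no.
P55 [13:50, 15:35] → overlaps → no.
P56 [16:00, 16:30] → during → counts.
P57 [14:00, 20:05] → overlapped-by → no.
P58 [07:20, 14:10] → overlaps → no.
P59 [07:50, 09:50] → before → no.
P60 [18:25, 21:00] → after → no.
P61 [16:25, 20:25] → overlapped-by → no.
P62 [13:00, 18:40] → contains → no.
Total: 1.

1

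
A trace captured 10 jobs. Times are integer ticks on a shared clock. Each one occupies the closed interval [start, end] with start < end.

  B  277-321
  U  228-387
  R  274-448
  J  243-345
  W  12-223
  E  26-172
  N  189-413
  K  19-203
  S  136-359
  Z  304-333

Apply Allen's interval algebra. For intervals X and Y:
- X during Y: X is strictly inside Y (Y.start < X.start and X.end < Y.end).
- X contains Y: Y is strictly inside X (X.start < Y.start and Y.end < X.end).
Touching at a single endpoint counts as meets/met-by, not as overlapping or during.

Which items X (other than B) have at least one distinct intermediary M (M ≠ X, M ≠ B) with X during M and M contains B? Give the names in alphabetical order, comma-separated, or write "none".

J, U, Z

Target B = [277, 321].
Intermediaries M with M contains B: J, N, R, S, U.
Via J — items with X during J: Z.
Via N — items with X during N: J, U, Z.
Via R — items with X during R: Z.
Via S — items with X during S: J, Z.
Via U — items with X during U: J, Z.
Union: J, U, Z.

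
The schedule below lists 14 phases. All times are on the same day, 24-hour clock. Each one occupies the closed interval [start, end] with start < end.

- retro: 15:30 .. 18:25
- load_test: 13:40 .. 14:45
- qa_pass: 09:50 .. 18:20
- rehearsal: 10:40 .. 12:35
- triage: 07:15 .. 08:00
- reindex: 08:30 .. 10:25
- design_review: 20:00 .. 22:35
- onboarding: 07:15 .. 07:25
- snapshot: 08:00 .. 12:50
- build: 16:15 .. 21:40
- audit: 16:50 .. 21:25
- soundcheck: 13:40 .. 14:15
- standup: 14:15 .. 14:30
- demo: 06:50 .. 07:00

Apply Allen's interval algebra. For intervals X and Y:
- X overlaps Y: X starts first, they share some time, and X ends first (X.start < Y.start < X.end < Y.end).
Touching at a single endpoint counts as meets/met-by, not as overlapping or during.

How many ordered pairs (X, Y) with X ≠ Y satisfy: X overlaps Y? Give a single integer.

9

Checking all 182 ordered pairs for relation 'overlaps'; matching pairs in alphabetical order:
(audit, design_review): audit overlaps design_review ✓
(build, design_review): build overlaps design_review ✓
(qa_pass, audit): qa_pass overlaps audit ✓
(qa_pass, build): qa_pass overlaps build ✓
(qa_pass, retro): qa_pass overlaps retro ✓
(reindex, qa_pass): reindex overlaps qa_pass ✓
(retro, audit): retro overlaps audit ✓
(retro, build): retro overlaps build ✓
(snapshot, qa_pass): snapshot overlaps qa_pass ✓
Count: 9.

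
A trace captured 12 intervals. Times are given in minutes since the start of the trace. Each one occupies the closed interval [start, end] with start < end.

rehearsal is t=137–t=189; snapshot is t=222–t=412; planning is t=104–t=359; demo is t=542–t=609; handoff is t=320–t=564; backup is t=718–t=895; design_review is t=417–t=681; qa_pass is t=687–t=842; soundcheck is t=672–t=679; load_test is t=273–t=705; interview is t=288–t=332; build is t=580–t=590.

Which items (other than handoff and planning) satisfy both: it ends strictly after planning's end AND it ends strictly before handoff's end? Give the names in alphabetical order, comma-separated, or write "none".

Conditions: its end is strictly after planning's end (X.end > t=359) AND its end is strictly before handoff's end (X.end < t=564).
backup: end t=895 > t=359? ✓; end t=895 < t=564? ✗ → no.
build: end t=590 > t=359? ✓; end t=590 < t=564? ✗ → no.
demo: end t=609 > t=359? ✓; end t=609 < t=564? ✗ → no.
design_review: end t=681 > t=359? ✓; end t=681 < t=564? ✗ → no.
interview: end t=332 > t=359? ✗; end t=332 < t=564? ✓ → no.
load_test: end t=705 > t=359? ✓; end t=705 < t=564? ✗ → no.
qa_pass: end t=842 > t=359? ✓; end t=842 < t=564? ✗ → no.
rehearsal: end t=189 > t=359? ✗; end t=189 < t=564? ✓ → no.
snapshot: end t=412 > t=359? ✓; end t=412 < t=564? ✓ → yes.
soundcheck: end t=679 > t=359? ✓; end t=679 < t=564? ✗ → no.
Result: snapshot.

snapshot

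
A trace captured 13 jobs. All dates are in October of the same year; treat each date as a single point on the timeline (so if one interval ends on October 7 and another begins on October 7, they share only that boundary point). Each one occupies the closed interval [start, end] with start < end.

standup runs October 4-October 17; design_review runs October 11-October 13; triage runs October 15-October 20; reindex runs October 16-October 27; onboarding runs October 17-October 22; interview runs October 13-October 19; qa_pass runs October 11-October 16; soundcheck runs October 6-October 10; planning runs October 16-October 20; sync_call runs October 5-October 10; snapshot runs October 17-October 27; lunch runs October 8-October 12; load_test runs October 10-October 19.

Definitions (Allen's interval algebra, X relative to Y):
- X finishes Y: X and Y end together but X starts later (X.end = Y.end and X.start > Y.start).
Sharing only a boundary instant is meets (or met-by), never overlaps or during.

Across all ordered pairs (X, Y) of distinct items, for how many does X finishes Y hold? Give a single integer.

4

Checking all 156 ordered pairs for relation 'finishes'; matching pairs in alphabetical order:
(interview, load_test): interview finishes load_test ✓
(planning, triage): planning finishes triage ✓
(snapshot, reindex): snapshot finishes reindex ✓
(soundcheck, sync_call): soundcheck finishes sync_call ✓
Count: 4.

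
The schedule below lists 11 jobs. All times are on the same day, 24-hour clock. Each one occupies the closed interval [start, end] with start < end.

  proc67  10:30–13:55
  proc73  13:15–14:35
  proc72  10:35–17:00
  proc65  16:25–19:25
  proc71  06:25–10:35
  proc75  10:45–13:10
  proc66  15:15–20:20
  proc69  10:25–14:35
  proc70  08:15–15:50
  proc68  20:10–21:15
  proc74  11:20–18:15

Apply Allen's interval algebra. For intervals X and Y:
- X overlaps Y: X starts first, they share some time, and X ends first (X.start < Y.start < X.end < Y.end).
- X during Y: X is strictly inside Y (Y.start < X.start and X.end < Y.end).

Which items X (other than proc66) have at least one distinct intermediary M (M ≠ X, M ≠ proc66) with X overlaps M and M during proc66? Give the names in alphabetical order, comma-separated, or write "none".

proc72, proc74

Target proc66 = [15:15, 20:20].
Intermediaries M with M during proc66: proc65.
Via proc65 — items with X overlaps proc65: proc72, proc74.
Union: proc72, proc74.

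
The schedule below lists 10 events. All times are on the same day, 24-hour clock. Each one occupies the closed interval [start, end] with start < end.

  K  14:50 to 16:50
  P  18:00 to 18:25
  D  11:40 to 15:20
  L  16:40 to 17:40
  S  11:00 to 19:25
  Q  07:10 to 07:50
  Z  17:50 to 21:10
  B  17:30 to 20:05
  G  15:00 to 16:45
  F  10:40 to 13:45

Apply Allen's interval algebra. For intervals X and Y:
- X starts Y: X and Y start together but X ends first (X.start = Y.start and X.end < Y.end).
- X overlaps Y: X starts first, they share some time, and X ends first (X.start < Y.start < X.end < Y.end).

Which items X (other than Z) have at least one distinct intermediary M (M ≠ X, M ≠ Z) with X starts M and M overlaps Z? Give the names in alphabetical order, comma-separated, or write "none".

none

Target Z = [17:50, 21:10].
Intermediaries M with M overlaps Z: B, S.
Via B — items with X starts B: none.
Via S — items with X starts S: none.
Union: none.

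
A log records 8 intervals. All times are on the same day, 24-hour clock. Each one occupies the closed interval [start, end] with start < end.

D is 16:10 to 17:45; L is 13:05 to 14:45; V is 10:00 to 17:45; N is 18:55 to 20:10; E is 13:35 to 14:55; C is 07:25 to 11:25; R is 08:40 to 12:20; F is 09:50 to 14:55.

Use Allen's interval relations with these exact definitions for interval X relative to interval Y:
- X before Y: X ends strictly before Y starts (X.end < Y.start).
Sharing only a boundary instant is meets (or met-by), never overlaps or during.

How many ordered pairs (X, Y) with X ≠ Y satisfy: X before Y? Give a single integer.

16

Checking all 56 ordered pairs for relation 'before'; matching pairs in alphabetical order:
(C, D): C before D ✓
(C, E): C before E ✓
(C, L): C before L ✓
(C, N): C before N ✓
(D, N): D before N ✓
(E, D): E before D ✓
(E, N): E before N ✓
(F, D): F before D ✓
(F, N): F before N ✓
(L, D): L before D ✓
(L, N): L before N ✓
(R, D): R before D ✓
(R, E): R before E ✓
(R, L): R before L ✓
(R, N): R before N ✓
(V, N): V before N ✓
Count: 16.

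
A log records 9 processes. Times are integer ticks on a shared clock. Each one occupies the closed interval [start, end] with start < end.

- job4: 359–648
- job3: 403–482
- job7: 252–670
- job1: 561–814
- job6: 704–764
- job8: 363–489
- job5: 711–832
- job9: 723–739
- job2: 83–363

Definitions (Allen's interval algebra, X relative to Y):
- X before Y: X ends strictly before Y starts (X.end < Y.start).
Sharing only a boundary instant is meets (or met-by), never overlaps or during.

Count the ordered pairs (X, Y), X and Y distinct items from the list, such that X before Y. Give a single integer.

19

Checking all 72 ordered pairs for relation 'before'; matching pairs in alphabetical order:
(job2, job1): job2 before job1 ✓
(job2, job3): job2 before job3 ✓
(job2, job5): job2 before job5 ✓
(job2, job6): job2 before job6 ✓
(job2, job9): job2 before job9 ✓
(job3, job1): job3 before job1 ✓
(job3, job5): job3 before job5 ✓
(job3, job6): job3 before job6 ✓
(job3, job9): job3 before job9 ✓
(job4, job5): job4 before job5 ✓
(job4, job6): job4 before job6 ✓
(job4, job9): job4 before job9 ✓
(job7, job5): job7 before job5 ✓
(job7, job6): job7 before job6 ✓
(job7, job9): job7 before job9 ✓
(job8, job1): job8 before job1 ✓
(job8, job5): job8 before job5 ✓
(job8, job6): job8 before job6 ✓
(job8, job9): job8 before job9 ✓
Count: 19.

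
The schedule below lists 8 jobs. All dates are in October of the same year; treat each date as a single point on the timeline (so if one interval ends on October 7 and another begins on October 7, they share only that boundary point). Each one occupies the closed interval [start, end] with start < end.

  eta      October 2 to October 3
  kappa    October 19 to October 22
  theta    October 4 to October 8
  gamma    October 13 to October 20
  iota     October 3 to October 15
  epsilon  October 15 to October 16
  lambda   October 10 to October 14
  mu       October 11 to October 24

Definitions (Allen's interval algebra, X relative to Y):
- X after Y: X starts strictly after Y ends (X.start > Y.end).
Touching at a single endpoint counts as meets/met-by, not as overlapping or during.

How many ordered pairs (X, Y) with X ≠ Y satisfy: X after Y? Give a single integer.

15

Checking all 56 ordered pairs for relation 'after'; matching pairs in alphabetical order:
(epsilon, eta): epsilon after eta ✓
(epsilon, lambda): epsilon after lambda ✓
(epsilon, theta): epsilon after theta ✓
(gamma, eta): gamma after eta ✓
(gamma, theta): gamma after theta ✓
(kappa, epsilon): kappa after epsilon ✓
(kappa, eta): kappa after eta ✓
(kappa, iota): kappa after iota ✓
(kappa, lambda): kappa after lambda ✓
(kappa, theta): kappa after theta ✓
(lambda, eta): lambda after eta ✓
(lambda, theta): lambda after theta ✓
(mu, eta): mu after eta ✓
(mu, theta): mu after theta ✓
(theta, eta): theta after eta ✓
Count: 15.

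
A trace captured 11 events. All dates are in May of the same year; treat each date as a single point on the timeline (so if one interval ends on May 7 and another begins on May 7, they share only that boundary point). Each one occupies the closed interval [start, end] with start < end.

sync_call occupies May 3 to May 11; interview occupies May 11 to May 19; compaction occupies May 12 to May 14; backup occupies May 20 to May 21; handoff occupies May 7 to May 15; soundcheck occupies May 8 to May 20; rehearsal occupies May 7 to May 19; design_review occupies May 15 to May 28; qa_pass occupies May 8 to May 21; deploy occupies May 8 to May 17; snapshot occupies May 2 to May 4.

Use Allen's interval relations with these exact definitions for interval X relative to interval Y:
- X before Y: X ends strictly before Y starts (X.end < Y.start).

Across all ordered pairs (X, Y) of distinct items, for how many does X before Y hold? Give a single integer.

Checking all 110 ordered pairs for relation 'before'; matching pairs in alphabetical order:
(compaction, backup): compaction before backup ✓
(compaction, design_review): compaction before design_review ✓
(deploy, backup): deploy before backup ✓
(handoff, backup): handoff before backup ✓
(interview, backup): interview before backup ✓
(rehearsal, backup): rehearsal before backup ✓
(snapshot, backup): snapshot before backup ✓
(snapshot, compaction): snapshot before compaction ✓
(snapshot, deploy): snapshot before deploy ✓
(snapshot, design_review): snapshot before design_review ✓
(snapshot, handoff): snapshot before handoff ✓
(snapshot, interview): snapshot before interview ✓
(snapshot, qa_pass): snapshot before qa_pass ✓
(snapshot, rehearsal): snapshot before rehearsal ✓
(snapshot, soundcheck): snapshot before soundcheck ✓
(sync_call, backup): sync_call before backup ✓
(sync_call, compaction): sync_call before compaction ✓
(sync_call, design_review): sync_call before design_review ✓
Count: 18.

18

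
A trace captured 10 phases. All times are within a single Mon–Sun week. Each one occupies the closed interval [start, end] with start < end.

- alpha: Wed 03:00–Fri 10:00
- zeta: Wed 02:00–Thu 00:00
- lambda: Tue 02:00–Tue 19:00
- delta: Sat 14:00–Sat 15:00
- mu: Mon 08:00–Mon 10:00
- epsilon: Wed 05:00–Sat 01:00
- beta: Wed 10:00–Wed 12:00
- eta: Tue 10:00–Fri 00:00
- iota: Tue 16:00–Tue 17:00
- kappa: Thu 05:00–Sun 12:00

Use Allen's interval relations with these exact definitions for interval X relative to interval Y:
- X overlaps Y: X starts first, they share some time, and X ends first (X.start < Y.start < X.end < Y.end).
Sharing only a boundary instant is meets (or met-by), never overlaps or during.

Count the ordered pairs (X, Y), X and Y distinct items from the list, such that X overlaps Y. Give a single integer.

9

Checking all 90 ordered pairs for relation 'overlaps'; matching pairs in alphabetical order:
(alpha, epsilon): alpha overlaps epsilon ✓
(alpha, kappa): alpha overlaps kappa ✓
(epsilon, kappa): epsilon overlaps kappa ✓
(eta, alpha): eta overlaps alpha ✓
(eta, epsilon): eta overlaps epsilon ✓
(eta, kappa): eta overlaps kappa ✓
(lambda, eta): lambda overlaps eta ✓
(zeta, alpha): zeta overlaps alpha ✓
(zeta, epsilon): zeta overlaps epsilon ✓
Count: 9.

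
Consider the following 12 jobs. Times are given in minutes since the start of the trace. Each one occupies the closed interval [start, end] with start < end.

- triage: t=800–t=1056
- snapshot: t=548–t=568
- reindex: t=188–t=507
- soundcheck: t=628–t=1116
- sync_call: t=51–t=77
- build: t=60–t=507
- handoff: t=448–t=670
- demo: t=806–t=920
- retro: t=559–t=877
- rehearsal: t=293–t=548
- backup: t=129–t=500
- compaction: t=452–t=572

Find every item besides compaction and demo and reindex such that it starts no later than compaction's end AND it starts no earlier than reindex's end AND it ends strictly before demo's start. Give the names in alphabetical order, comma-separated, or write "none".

snapshot

Conditions: its start is no later than compaction's end (X.start <= t=572) AND its start is no earlier than reindex's end (X.start >= t=507) AND its end is strictly before demo's start (X.end < t=806).
backup: start t=129 <= t=572? ✓; start t=129 >= t=507? ✗; end t=500 < t=806? ✓ → no.
build: start t=60 <= t=572? ✓; start t=60 >= t=507? ✗; end t=507 < t=806? ✓ → no.
handoff: start t=448 <= t=572? ✓; start t=448 >= t=507? ✗; end t=670 < t=806? ✓ → no.
rehearsal: start t=293 <= t=572? ✓; start t=293 >= t=507? ✗; end t=548 < t=806? ✓ → no.
retro: start t=559 <= t=572? ✓; start t=559 >= t=507? ✓; end t=877 < t=806? ✗ → no.
snapshot: start t=548 <= t=572? ✓; start t=548 >= t=507? ✓; end t=568 < t=806? ✓ → yes.
soundcheck: start t=628 <= t=572? ✗; start t=628 >= t=507? ✓; end t=1116 < t=806? ✗ → no.
sync_call: start t=51 <= t=572? ✓; start t=51 >= t=507? ✗; end t=77 < t=806? ✓ → no.
triage: start t=800 <= t=572? ✗; start t=800 >= t=507? ✓; end t=1056 < t=806? ✗ → no.
Result: snapshot.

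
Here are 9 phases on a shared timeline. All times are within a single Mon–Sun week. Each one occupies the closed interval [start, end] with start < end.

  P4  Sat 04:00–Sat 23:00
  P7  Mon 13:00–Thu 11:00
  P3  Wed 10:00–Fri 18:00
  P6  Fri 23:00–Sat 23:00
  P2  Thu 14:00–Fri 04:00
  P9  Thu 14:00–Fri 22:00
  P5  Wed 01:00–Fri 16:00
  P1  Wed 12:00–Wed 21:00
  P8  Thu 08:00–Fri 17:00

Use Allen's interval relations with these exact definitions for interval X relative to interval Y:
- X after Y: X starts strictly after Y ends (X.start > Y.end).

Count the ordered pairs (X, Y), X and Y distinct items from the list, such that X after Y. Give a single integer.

Checking all 72 ordered pairs for relation 'after'; matching pairs in alphabetical order:
(P2, P1): P2 after P1 ✓
(P2, P7): P2 after P7 ✓
(P4, P1): P4 after P1 ✓
(P4, P2): P4 after P2 ✓
(P4, P3): P4 after P3 ✓
(P4, P5): P4 after P5 ✓
(P4, P7): P4 after P7 ✓
(P4, P8): P4 after P8 ✓
(P4, P9): P4 after P9 ✓
(P6, P1): P6 after P1 ✓
(P6, P2): P6 after P2 ✓
(P6, P3): P6 after P3 ✓
(P6, P5): P6 after P5 ✓
(P6, P7): P6 after P7 ✓
(P6, P8): P6 after P8 ✓
(P6, P9): P6 after P9 ✓
(P8, P1): P8 after P1 ✓
(P9, P1): P9 after P1 ✓
(P9, P7): P9 after P7 ✓
Count: 19.

19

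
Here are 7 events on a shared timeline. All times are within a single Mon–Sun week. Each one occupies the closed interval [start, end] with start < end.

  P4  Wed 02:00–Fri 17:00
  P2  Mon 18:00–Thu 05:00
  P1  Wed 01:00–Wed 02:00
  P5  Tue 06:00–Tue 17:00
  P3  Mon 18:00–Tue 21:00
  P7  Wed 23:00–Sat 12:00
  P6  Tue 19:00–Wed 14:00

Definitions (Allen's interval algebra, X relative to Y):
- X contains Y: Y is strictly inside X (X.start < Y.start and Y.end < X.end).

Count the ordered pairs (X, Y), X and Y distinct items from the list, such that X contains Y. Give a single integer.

5

Checking all 42 ordered pairs for relation 'contains'; matching pairs in alphabetical order:
(P2, P1): P2 contains P1 ✓
(P2, P5): P2 contains P5 ✓
(P2, P6): P2 contains P6 ✓
(P3, P5): P3 contains P5 ✓
(P6, P1): P6 contains P1 ✓
Count: 5.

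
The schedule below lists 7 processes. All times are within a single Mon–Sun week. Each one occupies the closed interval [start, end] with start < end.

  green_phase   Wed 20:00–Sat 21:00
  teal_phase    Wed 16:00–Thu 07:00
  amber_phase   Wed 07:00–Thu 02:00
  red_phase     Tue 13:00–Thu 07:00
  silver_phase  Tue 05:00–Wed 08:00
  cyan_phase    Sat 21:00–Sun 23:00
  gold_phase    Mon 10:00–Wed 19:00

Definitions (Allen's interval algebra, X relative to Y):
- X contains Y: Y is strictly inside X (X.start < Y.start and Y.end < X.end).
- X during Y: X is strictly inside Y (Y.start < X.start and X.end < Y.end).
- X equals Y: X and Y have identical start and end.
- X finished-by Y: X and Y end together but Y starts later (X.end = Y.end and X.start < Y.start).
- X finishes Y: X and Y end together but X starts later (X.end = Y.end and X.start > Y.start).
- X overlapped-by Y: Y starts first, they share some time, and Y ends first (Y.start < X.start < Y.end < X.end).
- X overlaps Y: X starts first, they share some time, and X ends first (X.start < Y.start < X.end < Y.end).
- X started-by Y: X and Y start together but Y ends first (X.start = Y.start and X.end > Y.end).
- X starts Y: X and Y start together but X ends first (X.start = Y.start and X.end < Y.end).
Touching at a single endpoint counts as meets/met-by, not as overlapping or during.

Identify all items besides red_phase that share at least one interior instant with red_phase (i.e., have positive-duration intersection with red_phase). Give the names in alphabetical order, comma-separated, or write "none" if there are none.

Target red_phase = [Tue 13:00, Thu 07:00].
amber_phase [Wed 07:00, Thu 02:00] → during → yes.
cyan_phase [Sat 21:00, Sun 23:00] → after → no.
gold_phase [Mon 10:00, Wed 19:00] → overlaps → yes.
green_phase [Wed 20:00, Sat 21:00] → overlapped-by → yes.
silver_phase [Tue 05:00, Wed 08:00] → overlaps → yes.
teal_phase [Wed 16:00, Thu 07:00] → finishes → yes.
Result: amber_phase, gold_phase, green_phase, silver_phase, teal_phase.

amber_phase, gold_phase, green_phase, silver_phase, teal_phase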